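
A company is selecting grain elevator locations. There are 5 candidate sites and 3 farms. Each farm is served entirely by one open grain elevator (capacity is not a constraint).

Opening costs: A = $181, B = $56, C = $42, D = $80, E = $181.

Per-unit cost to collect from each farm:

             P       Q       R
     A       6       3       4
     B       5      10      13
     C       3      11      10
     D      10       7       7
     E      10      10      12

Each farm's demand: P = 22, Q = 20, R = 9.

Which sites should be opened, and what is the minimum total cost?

Open A and C; minimum total cost 385.

For any fixed open set, each farm goes to its cheapest open site; total = fixed + service.
{A, C}: P→C 3·22=66, Q→A 3·20=60, R→A 4·9=36. Service 162; fixed 223; total 385.
{C, D}: service 269 + fixed 122 = 391
{A}: service 228 + fixed 181 = 409
{A, B, C, D, E}: P→C 3·22=66, Q→A 3·20=60, R→A 4·9=36. Service 162; fixed 540; total 702.
No other subset beats 385.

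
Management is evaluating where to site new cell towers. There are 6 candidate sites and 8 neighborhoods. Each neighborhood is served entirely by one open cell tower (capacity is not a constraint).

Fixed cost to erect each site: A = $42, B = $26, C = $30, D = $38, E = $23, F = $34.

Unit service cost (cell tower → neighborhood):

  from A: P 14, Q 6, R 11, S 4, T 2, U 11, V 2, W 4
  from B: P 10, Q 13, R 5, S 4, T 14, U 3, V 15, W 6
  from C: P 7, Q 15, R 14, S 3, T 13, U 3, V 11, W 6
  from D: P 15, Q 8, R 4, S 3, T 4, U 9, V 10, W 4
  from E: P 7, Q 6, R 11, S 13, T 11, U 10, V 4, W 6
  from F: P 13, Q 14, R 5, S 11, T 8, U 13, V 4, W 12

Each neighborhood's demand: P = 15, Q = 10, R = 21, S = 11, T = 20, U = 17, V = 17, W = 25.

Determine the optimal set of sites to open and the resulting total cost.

For any fixed open set, each neighborhood goes to its cheapest open site; total = fixed + service.
{A, C, D}: P→C 7·15=105, Q→A 6·10=60, R→D 4·21=84, S→C 3·11=33, T→A 2·20=40, U→C 3·17=51, V→A 2·17=34, W→A 4·25=100. Service 507; fixed 110; total 617.
{A, B, C}: service 528 + fixed 98 = 626
{A, B, E}: service 539 + fixed 91 = 630
{A, B, C, D, E, F}: service 507 + fixed 193 = 700
No other subset beats 617.

Open A, C and D; minimum total cost 617.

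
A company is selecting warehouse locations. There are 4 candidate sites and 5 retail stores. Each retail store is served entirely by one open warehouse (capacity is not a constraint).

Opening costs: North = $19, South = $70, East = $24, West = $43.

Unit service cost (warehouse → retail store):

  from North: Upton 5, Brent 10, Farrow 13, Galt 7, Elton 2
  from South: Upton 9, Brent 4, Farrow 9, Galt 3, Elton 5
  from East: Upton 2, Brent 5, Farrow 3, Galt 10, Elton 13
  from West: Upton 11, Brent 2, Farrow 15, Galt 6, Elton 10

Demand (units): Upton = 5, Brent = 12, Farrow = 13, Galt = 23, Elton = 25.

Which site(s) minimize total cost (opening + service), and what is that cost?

For any fixed open set, each retail store goes to its cheapest open site; total = fixed + service.
{North, South, East}: Upton→East 2·5=10, Brent→South 4·12=48, Farrow→East 3·13=39, Galt→South 3·23=69, Elton→North 2·25=50. Service 216; fixed 113; total 329.
{North, East, West}: service 261 + fixed 86 = 347
{North, South, East, West}: Upton→East 2·5=10, Brent→West 2·12=24, Farrow→East 3·13=39, Galt→South 3·23=69, Elton→North 2·25=50. Service 192; fixed 156; total 348.
{North}: service 525 + fixed 19 = 544
No other subset beats 329.

Open North, South and East; minimum total cost 329.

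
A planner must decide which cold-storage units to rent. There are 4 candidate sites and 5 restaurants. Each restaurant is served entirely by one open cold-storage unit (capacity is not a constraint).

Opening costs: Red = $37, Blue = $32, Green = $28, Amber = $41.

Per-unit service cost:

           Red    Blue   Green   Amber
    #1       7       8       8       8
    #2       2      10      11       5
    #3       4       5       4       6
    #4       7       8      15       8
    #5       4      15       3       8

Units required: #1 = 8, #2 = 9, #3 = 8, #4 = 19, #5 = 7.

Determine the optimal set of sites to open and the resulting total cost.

For any fixed open set, each restaurant goes to its cheapest open site; total = fixed + service.
{Red}: #1→Red 7·8=56, #2→Red 2·9=18, #3→Red 4·8=32, #4→Red 7·19=133, #5→Red 4·7=28. Service 267; fixed 37; total 304.
{Red, Green}: service 260 + fixed 65 = 325
{Red, Blue}: service 267 + fixed 69 = 336
{Red, Blue, Green, Amber}: service 260 + fixed 138 = 398
(All 15 nonempty subsets were checked; Red only is lowest.)

Open Red only; minimum total cost 304.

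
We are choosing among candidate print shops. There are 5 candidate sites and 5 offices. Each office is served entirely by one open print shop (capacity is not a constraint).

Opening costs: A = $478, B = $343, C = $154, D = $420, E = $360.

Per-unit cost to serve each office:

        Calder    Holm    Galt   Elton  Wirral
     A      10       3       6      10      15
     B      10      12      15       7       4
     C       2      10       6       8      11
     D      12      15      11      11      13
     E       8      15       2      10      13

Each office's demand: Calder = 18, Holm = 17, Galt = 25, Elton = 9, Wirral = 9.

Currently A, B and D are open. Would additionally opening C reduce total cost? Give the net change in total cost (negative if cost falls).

Current service cost with {A, B, D}: 480.
Adding C: each office re-picks its cheapest; new service cost 336, saving 144.
Extra fixed cost: 154. Net change = 154 − 144 = 10.
(Totals: 1721 → 1731.)

No — net change +10 (cost rises by 10).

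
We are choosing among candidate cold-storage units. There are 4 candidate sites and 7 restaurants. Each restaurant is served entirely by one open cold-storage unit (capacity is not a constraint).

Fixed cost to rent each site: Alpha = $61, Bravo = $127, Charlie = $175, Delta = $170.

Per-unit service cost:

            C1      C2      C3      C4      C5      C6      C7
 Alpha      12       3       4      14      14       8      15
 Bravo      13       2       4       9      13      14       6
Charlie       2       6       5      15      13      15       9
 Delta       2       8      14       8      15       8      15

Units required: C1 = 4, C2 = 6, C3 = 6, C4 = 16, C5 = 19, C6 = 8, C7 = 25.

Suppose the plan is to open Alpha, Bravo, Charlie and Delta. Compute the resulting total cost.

Each restaurant is assigned to its cheapest site among the open ones.
{Alpha, Bravo, Charlie, Delta}: C1→Charlie 2·4=8, C2→Bravo 2·6=12, C3→Alpha 4·6=24, C4→Delta 8·16=128, C5→Bravo 13·19=247, C6→Alpha 8·8=64, C7→Bravo 6·25=150. Service 633; fixed 533; total 1166.

Total cost: 1166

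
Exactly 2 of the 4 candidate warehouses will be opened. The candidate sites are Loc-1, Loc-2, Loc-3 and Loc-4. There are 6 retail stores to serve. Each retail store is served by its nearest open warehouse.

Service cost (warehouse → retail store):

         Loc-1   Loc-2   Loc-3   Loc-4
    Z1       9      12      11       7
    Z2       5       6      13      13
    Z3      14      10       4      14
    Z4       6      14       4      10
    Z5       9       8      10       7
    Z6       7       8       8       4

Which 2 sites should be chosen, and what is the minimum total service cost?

With exactly 2 open, each retail store uses its cheapest among the chosen.
{Loc-1, Loc-3}: Z1→Loc-1 9, Z2→Loc-1 5, Z3→Loc-3 4, Z4→Loc-3 4, Z5→Loc-1 9, Z6→Loc-1 7. Service cost 38.
{Loc-3, Loc-4}: service cost 39
{Loc-2, Loc-3}: service cost 41
Among all 6 size-2 choices, {Loc-1, Loc-3} is lowest.

Choose Loc-1 and Loc-3; total service cost 38.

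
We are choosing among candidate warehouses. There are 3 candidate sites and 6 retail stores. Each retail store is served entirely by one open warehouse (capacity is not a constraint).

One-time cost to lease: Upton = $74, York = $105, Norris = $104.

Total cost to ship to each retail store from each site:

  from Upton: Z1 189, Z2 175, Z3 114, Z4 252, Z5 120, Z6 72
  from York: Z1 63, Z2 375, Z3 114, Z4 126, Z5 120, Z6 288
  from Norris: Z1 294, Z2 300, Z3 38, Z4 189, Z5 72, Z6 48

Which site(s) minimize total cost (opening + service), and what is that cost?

For any fixed open set, each retail store goes to its cheapest open site; total = fixed + service.
{Upton, York, Norris}: Z1→York 63, Z2→Upton 175, Z3→Norris 38, Z4→York 126, Z5→Norris 72, Z6→Norris 48. Service 522; fixed 283; total 805.
{Upton, York}: Z1→York 63, Z2→Upton 175, Z3→Upton 114, Z4→York 126, Z5→Upton 120, Z6→Upton 72. Service 670; fixed 179; total 849.
{York, Norris}: service 647 + fixed 209 = 856
{Upton}: service 922 + fixed 74 = 996
No other subset beats 805.

Open Upton, York and Norris; minimum total cost 805.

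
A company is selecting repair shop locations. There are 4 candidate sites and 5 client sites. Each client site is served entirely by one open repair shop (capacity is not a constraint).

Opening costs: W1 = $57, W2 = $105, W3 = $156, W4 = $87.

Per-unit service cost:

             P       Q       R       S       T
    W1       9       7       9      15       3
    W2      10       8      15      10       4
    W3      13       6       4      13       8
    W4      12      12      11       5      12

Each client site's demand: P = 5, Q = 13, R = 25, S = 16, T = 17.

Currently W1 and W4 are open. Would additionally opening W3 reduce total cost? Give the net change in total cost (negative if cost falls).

Current service cost with {W1, W4}: 492.
Adding W3: each client site re-picks its cheapest; new service cost 354, saving 138.
Extra fixed cost: 156. Net change = 156 − 138 = 18.
(Totals: 636 → 654.)

No — net change +18 (cost rises by 18).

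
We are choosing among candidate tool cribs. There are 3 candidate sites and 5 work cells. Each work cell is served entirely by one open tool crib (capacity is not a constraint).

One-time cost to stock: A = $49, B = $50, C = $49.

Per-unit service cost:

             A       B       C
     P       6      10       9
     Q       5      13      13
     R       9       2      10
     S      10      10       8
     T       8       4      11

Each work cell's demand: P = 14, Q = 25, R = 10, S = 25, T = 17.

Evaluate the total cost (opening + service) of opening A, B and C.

Total cost: 645

Each work cell is assigned to its cheapest site among the open ones.
{A, B, C}: P→A 6·14=84, Q→A 5·25=125, R→B 2·10=20, S→C 8·25=200, T→B 4·17=68. Service 497; fixed 148; total 645.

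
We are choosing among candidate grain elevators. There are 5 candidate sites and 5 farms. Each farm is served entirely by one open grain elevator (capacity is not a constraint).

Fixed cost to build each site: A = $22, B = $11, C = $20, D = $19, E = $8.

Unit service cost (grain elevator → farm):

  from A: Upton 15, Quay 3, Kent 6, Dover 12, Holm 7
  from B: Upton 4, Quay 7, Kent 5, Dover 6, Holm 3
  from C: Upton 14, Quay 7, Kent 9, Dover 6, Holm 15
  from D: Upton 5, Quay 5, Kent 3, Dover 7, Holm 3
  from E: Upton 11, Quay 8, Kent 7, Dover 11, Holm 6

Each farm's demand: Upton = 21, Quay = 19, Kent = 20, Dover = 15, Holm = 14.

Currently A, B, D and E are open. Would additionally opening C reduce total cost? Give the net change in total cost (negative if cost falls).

Current service cost with {A, B, D, E}: 333.
Adding C: each farm re-picks its cheapest; new service cost 333, saving 0.
Extra fixed cost: 20. Net change = 20 − 0 = 20.
(Totals: 393 → 413.)

No — net change +20 (cost rises by 20).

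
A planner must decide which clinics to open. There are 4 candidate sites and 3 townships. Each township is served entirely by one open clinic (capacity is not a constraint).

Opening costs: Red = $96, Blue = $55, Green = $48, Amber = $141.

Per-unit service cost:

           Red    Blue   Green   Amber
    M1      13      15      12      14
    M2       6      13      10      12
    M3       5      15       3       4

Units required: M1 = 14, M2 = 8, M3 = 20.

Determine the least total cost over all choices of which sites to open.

For any fixed open set, each township goes to its cheapest open site; total = fixed + service.
{Green}: M1→Green 12·14=168, M2→Green 10·8=80, M3→Green 3·20=60. Service 308; fixed 48; total 356.
{Blue, Green}: service 308 + fixed 103 = 411
{Red, Green}: M1→Green 12·14=168, M2→Red 6·8=48, M3→Green 3·20=60. Service 276; fixed 144; total 420.
{Red, Blue, Green, Amber}: service 276 + fixed 340 = 616
No other subset beats 356.

Minimum total cost: 356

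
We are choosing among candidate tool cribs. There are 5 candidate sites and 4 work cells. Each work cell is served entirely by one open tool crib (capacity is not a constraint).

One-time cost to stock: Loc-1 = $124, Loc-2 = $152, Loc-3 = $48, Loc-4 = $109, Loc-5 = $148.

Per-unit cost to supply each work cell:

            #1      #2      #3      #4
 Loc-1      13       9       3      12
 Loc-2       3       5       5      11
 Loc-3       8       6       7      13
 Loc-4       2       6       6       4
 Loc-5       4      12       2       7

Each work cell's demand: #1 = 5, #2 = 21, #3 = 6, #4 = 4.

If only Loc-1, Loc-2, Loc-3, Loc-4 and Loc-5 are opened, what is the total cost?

Total cost: 724

Each work cell is assigned to its cheapest site among the open ones.
{Loc-1, Loc-2, Loc-3, Loc-4, Loc-5}: #1→Loc-4 2·5=10, #2→Loc-2 5·21=105, #3→Loc-5 2·6=12, #4→Loc-4 4·4=16. Service 143; fixed 581; total 724.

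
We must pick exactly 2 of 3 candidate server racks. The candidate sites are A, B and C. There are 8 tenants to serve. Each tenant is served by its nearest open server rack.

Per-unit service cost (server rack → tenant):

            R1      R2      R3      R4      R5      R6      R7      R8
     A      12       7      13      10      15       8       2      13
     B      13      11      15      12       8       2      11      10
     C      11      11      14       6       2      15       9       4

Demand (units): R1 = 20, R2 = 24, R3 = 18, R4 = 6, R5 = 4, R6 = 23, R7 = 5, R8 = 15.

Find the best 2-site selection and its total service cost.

With exactly 2 open, each tenant uses its cheapest among the chosen.
{A, C}: R1→C 11·20=220, R2→A 7·24=168, R3→A 13·18=234, R4→C 6·6=36, R5→C 2·4=8, R6→A 8·23=184, R7→A 2·5=10, R8→C 4·15=60. Service cost 920.
{B, C}: service cost 931
{A, B}: service cost 940
Among all 3 size-2 choices, {A, C} is lowest.

Choose A and C; total service cost 920.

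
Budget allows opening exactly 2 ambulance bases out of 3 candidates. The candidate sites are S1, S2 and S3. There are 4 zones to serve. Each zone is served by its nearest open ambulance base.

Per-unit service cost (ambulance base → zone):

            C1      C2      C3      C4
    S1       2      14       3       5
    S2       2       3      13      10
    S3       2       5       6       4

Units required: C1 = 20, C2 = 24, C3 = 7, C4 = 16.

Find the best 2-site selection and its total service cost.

With exactly 2 open, each zone uses its cheapest among the chosen.
{S1, S2}: C1→S1 2·20=40, C2→S2 3·24=72, C3→S1 3·7=21, C4→S1 5·16=80. Service cost 213.
{S2, S3}: service cost 218
{S1, S3}: service cost 245
Among all 3 size-2 choices, {S1, S2} is lowest.

Choose S1 and S2; total service cost 213.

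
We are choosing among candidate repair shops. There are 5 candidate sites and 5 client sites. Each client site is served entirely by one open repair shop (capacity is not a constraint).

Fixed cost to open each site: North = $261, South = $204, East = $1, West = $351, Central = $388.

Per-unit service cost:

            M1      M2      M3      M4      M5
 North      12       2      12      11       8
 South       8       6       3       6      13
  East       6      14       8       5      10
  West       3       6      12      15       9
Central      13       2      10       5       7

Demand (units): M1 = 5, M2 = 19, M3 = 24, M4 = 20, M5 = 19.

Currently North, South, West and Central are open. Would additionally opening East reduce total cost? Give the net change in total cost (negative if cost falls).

No — net change +1 (cost rises by 1).

Current service cost with {North, South, West, Central}: 358.
Adding East: each client site re-picks its cheapest; new service cost 358, saving 0.
Extra fixed cost: 1. Net change = 1 − 0 = 1.
(Totals: 1562 → 1563.)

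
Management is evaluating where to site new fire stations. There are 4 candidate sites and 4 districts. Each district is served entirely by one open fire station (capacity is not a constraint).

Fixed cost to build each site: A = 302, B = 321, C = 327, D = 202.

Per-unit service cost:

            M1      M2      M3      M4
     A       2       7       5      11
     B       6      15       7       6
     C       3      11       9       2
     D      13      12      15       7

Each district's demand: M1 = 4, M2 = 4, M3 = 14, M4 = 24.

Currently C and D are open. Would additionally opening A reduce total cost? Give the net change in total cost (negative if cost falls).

No — net change +226 (cost rises by 226).

Current service cost with {C, D}: 230.
Adding A: each district re-picks its cheapest; new service cost 154, saving 76.
Extra fixed cost: 302. Net change = 302 − 76 = 226.
(Totals: 759 → 985.)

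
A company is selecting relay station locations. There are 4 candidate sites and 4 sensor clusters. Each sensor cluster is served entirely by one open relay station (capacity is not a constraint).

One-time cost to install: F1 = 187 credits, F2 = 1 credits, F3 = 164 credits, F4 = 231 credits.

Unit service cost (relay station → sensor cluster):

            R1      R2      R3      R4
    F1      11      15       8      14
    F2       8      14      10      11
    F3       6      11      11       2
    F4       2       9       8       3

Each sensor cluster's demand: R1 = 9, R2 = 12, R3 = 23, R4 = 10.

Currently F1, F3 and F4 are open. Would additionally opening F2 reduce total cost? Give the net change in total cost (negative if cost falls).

No — net change +1 (cost rises by 1).

Current service cost with {F1, F3, F4}: 330.
Adding F2: each sensor cluster re-picks its cheapest; new service cost 330, saving 0.
Extra fixed cost: 1. Net change = 1 − 0 = 1.
(Totals: 912 → 913.)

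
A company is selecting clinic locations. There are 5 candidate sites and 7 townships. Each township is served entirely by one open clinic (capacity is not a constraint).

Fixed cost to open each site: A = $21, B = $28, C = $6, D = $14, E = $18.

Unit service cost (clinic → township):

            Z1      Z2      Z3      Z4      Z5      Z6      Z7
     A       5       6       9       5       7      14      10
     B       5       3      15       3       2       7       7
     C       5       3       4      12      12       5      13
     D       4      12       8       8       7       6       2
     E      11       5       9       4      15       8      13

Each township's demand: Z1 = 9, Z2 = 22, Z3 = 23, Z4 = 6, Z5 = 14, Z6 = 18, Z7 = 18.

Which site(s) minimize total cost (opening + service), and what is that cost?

For any fixed open set, each township goes to its cheapest open site; total = fixed + service.
{B, C, D}: Z1→D 4·9=36, Z2→B 3·22=66, Z3→C 4·23=92, Z4→B 3·6=18, Z5→B 2·14=28, Z6→C 5·18=90, Z7→D 2·18=36. Service 366; fixed 48; total 414.
{B, C, D, E}: service 366 + fixed 66 = 432
{A, B, C, D}: service 366 + fixed 69 = 435
{A, B, C, D, E}: Z1→D 4·9=36, Z2→B 3·22=66, Z3→C 4·23=92, Z4→B 3·6=18, Z5→B 2·14=28, Z6→C 5·18=90, Z7→D 2·18=36. Service 366; fixed 87; total 453.
No other subset beats 414.

Open B, C and D; minimum total cost 414.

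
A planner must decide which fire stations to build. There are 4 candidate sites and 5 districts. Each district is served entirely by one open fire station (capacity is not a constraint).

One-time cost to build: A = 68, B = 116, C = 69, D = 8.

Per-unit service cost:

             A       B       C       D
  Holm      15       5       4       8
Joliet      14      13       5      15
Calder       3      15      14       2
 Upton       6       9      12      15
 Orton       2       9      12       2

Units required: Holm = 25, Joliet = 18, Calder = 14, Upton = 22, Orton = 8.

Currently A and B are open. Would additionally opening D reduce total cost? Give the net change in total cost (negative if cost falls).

Current service cost with {A, B}: 549.
Adding D: each district re-picks its cheapest; new service cost 535, saving 14.
Extra fixed cost: 8. Net change = 8 − 14 = -6.
(Totals: 733 → 727.)

Yes — net change −6 (cost falls by 6).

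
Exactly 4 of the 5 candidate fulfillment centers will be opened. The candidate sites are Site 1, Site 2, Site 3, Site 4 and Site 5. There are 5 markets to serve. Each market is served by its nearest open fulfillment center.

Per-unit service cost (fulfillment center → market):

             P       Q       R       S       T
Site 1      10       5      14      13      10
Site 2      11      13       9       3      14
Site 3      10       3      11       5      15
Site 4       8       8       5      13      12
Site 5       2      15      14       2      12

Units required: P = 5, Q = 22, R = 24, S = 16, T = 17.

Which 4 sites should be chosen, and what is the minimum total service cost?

With exactly 4 open, each market uses its cheapest among the chosen.
{Site 1, Site 3, Site 4, Site 5}: P→Site 5 2·5=10, Q→Site 3 3·22=66, R→Site 4 5·24=120, S→Site 5 2·16=32, T→Site 1 10·17=170. Service cost 398.
{Site 2, Site 3, Site 4, Site 5}: service cost 432
{Site 1, Site 2, Site 4, Site 5}: service cost 442
Among all 5 size-4 choices, {Site 1, Site 3, Site 4, Site 5} is lowest.

Choose Site 1, Site 3, Site 4 and Site 5; total service cost 398.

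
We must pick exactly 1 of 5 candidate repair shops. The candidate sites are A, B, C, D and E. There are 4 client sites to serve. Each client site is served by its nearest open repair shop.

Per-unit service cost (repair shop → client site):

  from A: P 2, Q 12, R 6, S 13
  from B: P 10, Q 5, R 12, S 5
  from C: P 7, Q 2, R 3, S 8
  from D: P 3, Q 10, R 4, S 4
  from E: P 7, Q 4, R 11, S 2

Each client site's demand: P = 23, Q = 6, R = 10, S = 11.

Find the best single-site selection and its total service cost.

Choose D only; total service cost 213.

With exactly 1 open, each client site uses its cheapest among the chosen.
{D}: P→D 3·23=69, Q→D 10·6=60, R→D 4·10=40, S→D 4·11=44. Service cost 213.
{C}: service cost 291
{E}: service cost 317
Among all 5 size-1 choices, {D} is lowest.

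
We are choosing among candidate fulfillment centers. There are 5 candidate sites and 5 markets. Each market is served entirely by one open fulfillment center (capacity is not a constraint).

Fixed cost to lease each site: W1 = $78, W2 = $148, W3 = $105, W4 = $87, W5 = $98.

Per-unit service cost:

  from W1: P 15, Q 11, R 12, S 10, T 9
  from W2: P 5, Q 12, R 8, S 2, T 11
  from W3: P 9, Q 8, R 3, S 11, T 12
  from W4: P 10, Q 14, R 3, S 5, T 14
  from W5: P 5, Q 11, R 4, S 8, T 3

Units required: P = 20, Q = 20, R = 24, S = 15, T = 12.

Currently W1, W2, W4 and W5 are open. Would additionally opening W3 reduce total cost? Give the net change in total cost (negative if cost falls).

Current service cost with {W1, W2, W4, W5}: 458.
Adding W3: each market re-picks its cheapest; new service cost 398, saving 60.
Extra fixed cost: 105. Net change = 105 − 60 = 45.
(Totals: 869 → 914.)

No — net change +45 (cost rises by 45).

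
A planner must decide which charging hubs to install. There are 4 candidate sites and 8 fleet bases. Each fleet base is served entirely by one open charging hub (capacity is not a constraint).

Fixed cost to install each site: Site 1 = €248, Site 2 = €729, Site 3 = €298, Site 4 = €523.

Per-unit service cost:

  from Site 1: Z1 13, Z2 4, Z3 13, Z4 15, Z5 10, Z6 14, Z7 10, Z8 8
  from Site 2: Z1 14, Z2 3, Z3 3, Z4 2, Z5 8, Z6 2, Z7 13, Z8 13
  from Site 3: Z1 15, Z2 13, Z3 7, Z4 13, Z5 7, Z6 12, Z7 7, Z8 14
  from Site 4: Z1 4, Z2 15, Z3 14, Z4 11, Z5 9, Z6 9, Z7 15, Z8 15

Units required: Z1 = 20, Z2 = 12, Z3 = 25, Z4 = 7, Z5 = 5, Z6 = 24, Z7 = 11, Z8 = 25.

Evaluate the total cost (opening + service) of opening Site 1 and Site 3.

Total cost: 1720

Each fleet base is assigned to its cheapest site among the open ones.
{Site 1, Site 3}: Z1→Site 1 13·20=260, Z2→Site 1 4·12=48, Z3→Site 3 7·25=175, Z4→Site 3 13·7=91, Z5→Site 3 7·5=35, Z6→Site 3 12·24=288, Z7→Site 3 7·11=77, Z8→Site 1 8·25=200. Service 1174; fixed 546; total 1720.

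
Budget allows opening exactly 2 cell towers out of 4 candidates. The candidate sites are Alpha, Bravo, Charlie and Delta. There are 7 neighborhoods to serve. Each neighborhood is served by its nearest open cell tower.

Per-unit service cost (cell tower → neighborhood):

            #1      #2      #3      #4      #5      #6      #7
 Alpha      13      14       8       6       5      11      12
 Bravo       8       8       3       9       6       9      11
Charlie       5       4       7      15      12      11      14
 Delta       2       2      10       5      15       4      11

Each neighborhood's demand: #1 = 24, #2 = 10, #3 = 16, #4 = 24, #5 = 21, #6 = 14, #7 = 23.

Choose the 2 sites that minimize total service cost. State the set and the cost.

Choose Bravo and Delta; total service cost 671.

With exactly 2 open, each neighborhood uses its cheapest among the chosen.
{Bravo, Delta}: #1→Delta 2·24=48, #2→Delta 2·10=20, #3→Bravo 3·16=48, #4→Delta 5·24=120, #5→Bravo 6·21=126, #6→Delta 4·14=56, #7→Bravo 11·23=253. Service cost 671.
{Alpha, Delta}: service cost 730
{Charlie, Delta}: service cost 861
Among all 6 size-2 choices, {Bravo, Delta} is lowest.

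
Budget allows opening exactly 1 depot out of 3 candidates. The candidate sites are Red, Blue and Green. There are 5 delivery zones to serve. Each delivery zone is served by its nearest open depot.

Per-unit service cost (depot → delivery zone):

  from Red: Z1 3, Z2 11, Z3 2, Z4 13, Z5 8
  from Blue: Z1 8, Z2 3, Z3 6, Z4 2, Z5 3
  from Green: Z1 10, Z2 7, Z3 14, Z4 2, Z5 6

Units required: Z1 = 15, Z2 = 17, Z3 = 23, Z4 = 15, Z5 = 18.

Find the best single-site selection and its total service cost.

Choose Blue only; total service cost 393.

With exactly 1 open, each delivery zone uses its cheapest among the chosen.
{Blue}: Z1→Blue 8·15=120, Z2→Blue 3·17=51, Z3→Blue 6·23=138, Z4→Blue 2·15=30, Z5→Blue 3·18=54. Service cost 393.
{Red}: service cost 617
{Green}: service cost 729
Among all 3 size-1 choices, {Blue} is lowest.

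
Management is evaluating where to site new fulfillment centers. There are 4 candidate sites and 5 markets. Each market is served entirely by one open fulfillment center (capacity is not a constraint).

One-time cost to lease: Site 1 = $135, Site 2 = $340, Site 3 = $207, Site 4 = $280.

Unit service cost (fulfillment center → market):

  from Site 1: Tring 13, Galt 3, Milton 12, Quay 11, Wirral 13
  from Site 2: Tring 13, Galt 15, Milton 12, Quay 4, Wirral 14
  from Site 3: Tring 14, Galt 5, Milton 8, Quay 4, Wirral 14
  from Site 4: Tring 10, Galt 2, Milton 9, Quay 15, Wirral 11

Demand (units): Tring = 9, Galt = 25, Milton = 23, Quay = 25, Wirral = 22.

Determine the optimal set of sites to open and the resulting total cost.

For any fixed open set, each market goes to its cheapest open site; total = fixed + service.
{Site 3}: Tring→Site 3 14·9=126, Galt→Site 3 5·25=125, Milton→Site 3 8·23=184, Quay→Site 3 4·25=100, Wirral→Site 3 14·22=308. Service 843; fixed 207; total 1050.
{Site 1, Site 3}: service 762 + fixed 342 = 1104
{Site 3, Site 4}: service 666 + fixed 487 = 1153
{Site 1, Site 2, Site 3, Site 4}: Tring→Site 4 10·9=90, Galt→Site 4 2·25=50, Milton→Site 3 8·23=184, Quay→Site 2 4·25=100, Wirral→Site 4 11·22=242. Service 666; fixed 962; total 1628.
No other subset beats 1050.

Open Site 3 only; minimum total cost 1050.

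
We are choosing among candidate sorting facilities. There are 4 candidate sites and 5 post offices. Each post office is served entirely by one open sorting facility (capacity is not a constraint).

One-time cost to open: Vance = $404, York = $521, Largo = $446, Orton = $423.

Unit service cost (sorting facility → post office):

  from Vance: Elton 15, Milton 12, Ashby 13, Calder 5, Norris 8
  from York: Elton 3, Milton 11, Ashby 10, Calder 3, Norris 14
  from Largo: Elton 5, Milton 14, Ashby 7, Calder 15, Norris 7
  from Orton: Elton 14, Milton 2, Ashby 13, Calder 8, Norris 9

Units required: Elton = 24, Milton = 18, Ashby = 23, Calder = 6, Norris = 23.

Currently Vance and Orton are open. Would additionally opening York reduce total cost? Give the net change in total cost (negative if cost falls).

Current service cost with {Vance, Orton}: 885.
Adding York: each post office re-picks its cheapest; new service cost 540, saving 345.
Extra fixed cost: 521. Net change = 521 − 345 = 176.
(Totals: 1712 → 1888.)

No — net change +176 (cost rises by 176).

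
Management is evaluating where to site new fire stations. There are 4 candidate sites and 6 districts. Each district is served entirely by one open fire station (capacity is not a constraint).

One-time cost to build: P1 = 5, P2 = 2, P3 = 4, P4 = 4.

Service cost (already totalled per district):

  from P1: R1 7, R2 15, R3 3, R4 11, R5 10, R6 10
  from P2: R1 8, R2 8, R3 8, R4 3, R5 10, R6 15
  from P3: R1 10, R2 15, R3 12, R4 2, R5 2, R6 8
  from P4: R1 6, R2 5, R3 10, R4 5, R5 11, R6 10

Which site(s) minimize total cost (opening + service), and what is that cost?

For any fixed open set, each district goes to its cheapest open site; total = fixed + service.
{P1, P3, P4}: R1→P4 6, R2→P4 5, R3→P1 3, R4→P3 2, R5→P3 2, R6→P3 8. Service 26; fixed 13; total 39.
{P1, P2, P3}: R1→P1 7, R2→P2 8, R3→P1 3, R4→P3 2, R5→P3 2, R6→P3 8. Service 30; fixed 11; total 41.
{P1, P2, P3, P4}: service 26 + fixed 15 = 41
{P2}: service 52 + fixed 2 = 54
No other subset beats 39.

Open P1, P3 and P4; minimum total cost 39.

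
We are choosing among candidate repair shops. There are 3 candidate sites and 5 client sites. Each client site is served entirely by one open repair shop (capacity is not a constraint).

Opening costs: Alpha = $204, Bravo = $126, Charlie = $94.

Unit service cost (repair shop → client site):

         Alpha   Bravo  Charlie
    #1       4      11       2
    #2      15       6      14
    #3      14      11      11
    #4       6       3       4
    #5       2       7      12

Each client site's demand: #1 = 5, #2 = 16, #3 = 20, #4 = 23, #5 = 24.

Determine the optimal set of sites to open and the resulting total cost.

Open Bravo only; minimum total cost 734.

For any fixed open set, each client site goes to its cheapest open site; total = fixed + service.
{Bravo}: #1→Bravo 11·5=55, #2→Bravo 6·16=96, #3→Bravo 11·20=220, #4→Bravo 3·23=69, #5→Bravo 7·24=168. Service 608; fixed 126; total 734.
{Alpha, Bravo}: #1→Alpha 4·5=20, #2→Bravo 6·16=96, #3→Bravo 11·20=220, #4→Bravo 3·23=69, #5→Alpha 2·24=48. Service 453; fixed 330; total 783.
{Bravo, Charlie}: #1→Charlie 2·5=10, #2→Bravo 6·16=96, #3→Bravo 11·20=220, #4→Bravo 3·23=69, #5→Bravo 7·24=168. Service 563; fixed 220; total 783.
{Alpha, Bravo, Charlie}: #1→Charlie 2·5=10, #2→Bravo 6·16=96, #3→Bravo 11·20=220, #4→Bravo 3·23=69, #5→Alpha 2·24=48. Service 443; fixed 424; total 867.
No other subset beats 734.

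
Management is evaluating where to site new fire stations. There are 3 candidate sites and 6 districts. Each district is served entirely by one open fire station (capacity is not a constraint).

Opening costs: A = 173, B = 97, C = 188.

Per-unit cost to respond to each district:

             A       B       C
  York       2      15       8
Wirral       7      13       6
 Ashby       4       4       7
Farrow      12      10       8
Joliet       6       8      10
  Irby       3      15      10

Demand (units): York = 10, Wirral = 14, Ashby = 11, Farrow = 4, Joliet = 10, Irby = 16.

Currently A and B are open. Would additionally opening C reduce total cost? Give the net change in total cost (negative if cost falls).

Current service cost with {A, B}: 310.
Adding C: each district re-picks its cheapest; new service cost 288, saving 22.
Extra fixed cost: 188. Net change = 188 − 22 = 166.
(Totals: 580 → 746.)

No — net change +166 (cost rises by 166).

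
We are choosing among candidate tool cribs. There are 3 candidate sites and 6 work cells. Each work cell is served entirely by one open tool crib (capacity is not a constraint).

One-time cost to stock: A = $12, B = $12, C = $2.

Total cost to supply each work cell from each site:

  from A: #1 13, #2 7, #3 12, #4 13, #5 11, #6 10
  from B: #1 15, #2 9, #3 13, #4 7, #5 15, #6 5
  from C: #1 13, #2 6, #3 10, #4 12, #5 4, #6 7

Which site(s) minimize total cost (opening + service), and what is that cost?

For any fixed open set, each work cell goes to its cheapest open site; total = fixed + service.
{C}: #1→C 13, #2→C 6, #3→C 10, #4→C 12, #5→C 4, #6→C 7. Service 52; fixed 2; total 54.
{B, C}: service 45 + fixed 14 = 59
{A, C}: service 52 + fixed 14 = 66
{A, B, C}: service 45 + fixed 26 = 71
No other subset beats 54.

Open C only; minimum total cost 54.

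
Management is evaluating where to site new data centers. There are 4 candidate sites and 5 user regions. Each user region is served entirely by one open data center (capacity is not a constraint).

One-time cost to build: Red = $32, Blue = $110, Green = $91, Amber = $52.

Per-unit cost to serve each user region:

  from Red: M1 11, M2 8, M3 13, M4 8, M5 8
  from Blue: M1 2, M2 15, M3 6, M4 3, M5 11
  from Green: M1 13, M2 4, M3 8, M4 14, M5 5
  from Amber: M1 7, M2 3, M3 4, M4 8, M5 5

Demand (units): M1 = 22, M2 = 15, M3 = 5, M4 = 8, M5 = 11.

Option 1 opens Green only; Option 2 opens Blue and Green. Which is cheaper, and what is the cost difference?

Option 1: {Green}: M1→Green 13·22=286, M2→Green 4·15=60, M3→Green 8·5=40, M4→Green 14·8=112, M5→Green 5·11=55. Service 553; fixed 91; total 644.
Option 2: {Blue, Green}: M1→Blue 2·22=44, M2→Green 4·15=60, M3→Blue 6·5=30, M4→Blue 3·8=24, M5→Green 5·11=55. Service 213; fixed 201; total 414.
Difference: |644 − 414| = 230.

Option 2 is cheaper by 230.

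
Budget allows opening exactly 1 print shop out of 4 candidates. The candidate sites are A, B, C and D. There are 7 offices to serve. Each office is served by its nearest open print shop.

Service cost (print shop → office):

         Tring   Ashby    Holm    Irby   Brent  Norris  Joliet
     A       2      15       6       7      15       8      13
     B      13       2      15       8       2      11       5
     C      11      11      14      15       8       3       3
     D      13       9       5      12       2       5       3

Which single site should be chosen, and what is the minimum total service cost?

With exactly 1 open, each office uses its cheapest among the chosen.
{D}: Tring→D 13, Ashby→D 9, Holm→D 5, Irby→D 12, Brent→D 2, Norris→D 5, Joliet→D 3. Service cost 49.
{B}: service cost 56
{C}: service cost 65
Among all 4 size-1 choices, {D} is lowest.

Choose D only; total service cost 49.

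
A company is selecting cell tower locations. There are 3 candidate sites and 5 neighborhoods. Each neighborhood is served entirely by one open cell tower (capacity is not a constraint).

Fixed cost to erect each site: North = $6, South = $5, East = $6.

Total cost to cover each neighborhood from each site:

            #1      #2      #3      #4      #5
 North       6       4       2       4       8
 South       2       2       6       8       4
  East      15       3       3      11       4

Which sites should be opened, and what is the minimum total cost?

Open North and South; minimum total cost 25.

For any fixed open set, each neighborhood goes to its cheapest open site; total = fixed + service.
{North, South}: #1→South 2, #2→South 2, #3→North 2, #4→North 4, #5→South 4. Service 14; fixed 11; total 25.
{South}: #1→South 2, #2→South 2, #3→South 6, #4→South 8, #5→South 4. Service 22; fixed 5; total 27.
{North}: service 24 + fixed 6 = 30
{North, South, East}: #1→South 2, #2→South 2, #3→North 2, #4→North 4, #5→South 4. Service 14; fixed 17; total 31.
No other subset beats 25.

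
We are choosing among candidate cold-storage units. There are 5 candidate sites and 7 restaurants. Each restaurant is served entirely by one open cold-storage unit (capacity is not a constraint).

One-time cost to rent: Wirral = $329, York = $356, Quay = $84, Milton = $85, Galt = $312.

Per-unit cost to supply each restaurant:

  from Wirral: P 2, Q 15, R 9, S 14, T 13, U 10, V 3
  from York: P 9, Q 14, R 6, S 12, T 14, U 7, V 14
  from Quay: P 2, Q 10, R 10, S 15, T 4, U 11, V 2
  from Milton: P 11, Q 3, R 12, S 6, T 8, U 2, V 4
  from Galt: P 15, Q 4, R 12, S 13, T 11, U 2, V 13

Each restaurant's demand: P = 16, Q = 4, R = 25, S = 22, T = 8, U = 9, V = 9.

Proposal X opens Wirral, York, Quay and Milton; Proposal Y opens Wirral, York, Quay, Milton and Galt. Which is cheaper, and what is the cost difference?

Proposal X is cheaper by 312.

Proposal X: {Wirral, York, Quay, Milton}: P→Wirral 2·16=32, Q→Milton 3·4=12, R→York 6·25=150, S→Milton 6·22=132, T→Quay 4·8=32, U→Milton 2·9=18, V→Quay 2·9=18. Service 394; fixed 854; total 1248.
Proposal Y: {Wirral, York, Quay, Milton, Galt}: P→Wirral 2·16=32, Q→Milton 3·4=12, R→York 6·25=150, S→Milton 6·22=132, T→Quay 4·8=32, U→Milton 2·9=18, V→Quay 2·9=18. Service 394; fixed 1166; total 1560.
Difference: |1248 − 1560| = 312.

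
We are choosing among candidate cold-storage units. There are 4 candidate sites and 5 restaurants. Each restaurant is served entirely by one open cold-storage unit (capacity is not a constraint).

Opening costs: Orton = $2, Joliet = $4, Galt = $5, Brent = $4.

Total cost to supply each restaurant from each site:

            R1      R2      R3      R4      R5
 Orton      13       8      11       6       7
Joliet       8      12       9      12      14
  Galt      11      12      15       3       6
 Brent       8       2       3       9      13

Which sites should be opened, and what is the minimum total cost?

Open Galt and Brent; minimum total cost 31.

For any fixed open set, each restaurant goes to its cheapest open site; total = fixed + service.
{Galt, Brent}: R1→Brent 8, R2→Brent 2, R3→Brent 3, R4→Galt 3, R5→Galt 6. Service 22; fixed 9; total 31.
{Orton, Brent}: service 26 + fixed 6 = 32
{Orton, Galt, Brent}: service 22 + fixed 11 = 33
{Orton, Joliet, Galt, Brent}: R1→Joliet 8, R2→Brent 2, R3→Brent 3, R4→Galt 3, R5→Galt 6. Service 22; fixed 15; total 37.
(All 15 nonempty subsets were checked; Galt and Brent is lowest.)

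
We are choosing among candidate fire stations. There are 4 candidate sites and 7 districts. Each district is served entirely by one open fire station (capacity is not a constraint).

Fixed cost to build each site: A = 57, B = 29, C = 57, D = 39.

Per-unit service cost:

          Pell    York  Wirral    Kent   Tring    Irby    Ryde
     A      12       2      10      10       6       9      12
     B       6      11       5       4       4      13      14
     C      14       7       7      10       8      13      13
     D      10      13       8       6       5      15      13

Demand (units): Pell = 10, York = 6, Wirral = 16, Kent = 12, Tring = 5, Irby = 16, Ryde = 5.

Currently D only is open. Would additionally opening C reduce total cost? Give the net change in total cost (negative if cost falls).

Yes — net change −27 (cost falls by 27).

Current service cost with {D}: 708.
Adding C: each district re-picks its cheapest; new service cost 624, saving 84.
Extra fixed cost: 57. Net change = 57 − 84 = -27.
(Totals: 747 → 720.)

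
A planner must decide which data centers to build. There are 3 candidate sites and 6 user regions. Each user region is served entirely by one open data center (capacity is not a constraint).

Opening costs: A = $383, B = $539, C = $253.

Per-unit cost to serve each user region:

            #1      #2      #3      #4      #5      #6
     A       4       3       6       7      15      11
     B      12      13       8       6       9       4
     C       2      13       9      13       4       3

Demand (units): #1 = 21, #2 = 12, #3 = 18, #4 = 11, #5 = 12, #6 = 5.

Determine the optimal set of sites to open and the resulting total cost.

Open C only; minimum total cost 819.

For any fixed open set, each user region goes to its cheapest open site; total = fixed + service.
{C}: #1→C 2·21=42, #2→C 13·12=156, #3→C 9·18=162, #4→C 13·11=143, #5→C 4·12=48, #6→C 3·5=15. Service 566; fixed 253; total 819.
{A}: service 540 + fixed 383 = 923
{A, C}: service 326 + fixed 636 = 962
{A, B, C}: service 315 + fixed 1175 = 1490
No other subset beats 819.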